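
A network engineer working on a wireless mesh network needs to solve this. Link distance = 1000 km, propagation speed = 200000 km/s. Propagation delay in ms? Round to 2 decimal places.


Given: distance = 1000 km, speed = 200000 km/s
Delay = distance / speed = 1000 / 200000 seconds
Delay in ms = 1000 * 1000 / 200000
Delay = 5.0000 ms
Rounded to 2 dp = 5.00 ms

5.00


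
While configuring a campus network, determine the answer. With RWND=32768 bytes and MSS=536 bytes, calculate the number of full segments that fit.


Given: RWND = 32768 bytes, MSS = 536 bytes
Full segments = floor(RWND / MSS)
Full segments = floor(32768 / 536)
Full segments = floor(61.1343) = 61

61


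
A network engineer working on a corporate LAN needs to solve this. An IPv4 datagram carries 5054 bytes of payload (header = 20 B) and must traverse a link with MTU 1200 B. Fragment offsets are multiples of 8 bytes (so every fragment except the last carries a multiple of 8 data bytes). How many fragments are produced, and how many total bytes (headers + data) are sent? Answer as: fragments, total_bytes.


Max data per non-final fragment = floor((MTU - header)/8)*8 = floor((1200 - 20)/8)*8 = floor(1180/8)*8 = 1176 B
Final fragment needs no 8-byte alignment: it can carry up to MTU - header = 1180 B
Non-final fragments needed = ceil((payload - 1180) / 1176) = ceil(3874/1176) = ceil(3.2942) = 4
Number of fragments = 4 + 1 = 5
Fragment sizes (data): 4 * 1176 B + 350 B (last, 350 <= 1180 OK)
Total bytes sent = payload + n_frags * header = 5054 + 5*20 = 5054 + 100 = 5154 B

5, 5154


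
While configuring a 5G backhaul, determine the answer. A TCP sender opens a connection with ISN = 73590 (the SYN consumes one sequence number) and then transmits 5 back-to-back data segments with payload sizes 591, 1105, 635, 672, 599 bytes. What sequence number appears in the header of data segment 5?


The SYN occupies sequence number ISN = 73590, so the first data byte is ISN + 1 = 73591.
SEQ of data segment i = (ISN + 1) + sum of payload sizes of segments 1..i-1.
Segment 1: SEQ = 73591, payload = 591 bytes
Segment 2: SEQ = 74182, payload = 1105 bytes
Segment 3: SEQ = 75287, payload = 635 bytes
Segment 4: SEQ = 75922, payload = 672 bytes
Segment 5: SEQ = 76594, payload = 599 bytes
SEQ of segment 5 = 73591 + 591 + 1105 + 635 + 672 = 76594

76594


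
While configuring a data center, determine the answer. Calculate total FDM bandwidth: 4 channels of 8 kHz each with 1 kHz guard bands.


Given: 4 channels, 8 kHz each, guard = 1 kHz
Channel bandwidth = 4 * 8 = 32 kHz
Guard bands = 3 gaps * 1 kHz = 3 kHz
Total = 32 + 3 = 35 kHz

35


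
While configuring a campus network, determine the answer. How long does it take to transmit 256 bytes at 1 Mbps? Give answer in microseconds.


Given: packet = 256 bytes, bandwidth = 1 Mbps
Packet in bits = 256 * 8 = 2048 bits
Bandwidth = 1 * 10^6 = 1000000 bps
Time = 2048 / 1000000 seconds
Time in us = 2048 * 10^6 / 1000000 = 2048

2048


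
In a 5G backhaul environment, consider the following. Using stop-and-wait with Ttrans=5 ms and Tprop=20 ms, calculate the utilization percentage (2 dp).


Given: Ttrans = 5 ms, Tprop = 20 ms
RTT = 2 * Tprop = 2 * 20 = 40 ms
U = Ttrans / (Ttrans + RTT)
U = 5 / (5 + 40)
U = 5 / 45 = 0.111111
U% = 11.11%

11.11


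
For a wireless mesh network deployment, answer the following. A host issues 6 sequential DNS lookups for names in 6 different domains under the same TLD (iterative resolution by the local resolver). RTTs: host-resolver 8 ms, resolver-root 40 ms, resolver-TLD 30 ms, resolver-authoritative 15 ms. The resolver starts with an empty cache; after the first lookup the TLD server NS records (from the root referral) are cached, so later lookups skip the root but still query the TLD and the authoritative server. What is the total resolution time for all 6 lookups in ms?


Lookup 1 (cold cache): local + root + TLD + auth = 8 + 40 + 30 + 15 = 93 ms
Lookups 2..6 (TLD NS cached -> skip root; new domain -> still ask TLD and auth): local + TLD + auth = 8 + 30 + 15 = 53 ms each
Remaining 5 lookups: 5 * 53 = 265 ms
Total = 93 + 265 = 358 ms

358


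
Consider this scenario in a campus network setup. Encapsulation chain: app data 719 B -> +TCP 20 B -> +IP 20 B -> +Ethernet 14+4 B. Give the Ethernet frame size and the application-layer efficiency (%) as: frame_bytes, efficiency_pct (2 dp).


TCP segment = 719 + 20 = 739 B
IP packet = 739 + 20 = 759 B
Ethernet frame = 759 + 14 + 4 = 777 B
Efficiency = app / frame = 719 / 777 = 0.925354 = 92.5354% -> 92.54% (2 dp)

777, 92.54


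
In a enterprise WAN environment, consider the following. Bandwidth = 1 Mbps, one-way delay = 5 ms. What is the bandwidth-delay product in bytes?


Given: bandwidth = 1 Mbps, delay = 5 ms
BDP in bits = 1 * 10^6 * 5 / 1000
BDP in bits = 5000
BDP in bytes = 5000 / 8 = 625

625


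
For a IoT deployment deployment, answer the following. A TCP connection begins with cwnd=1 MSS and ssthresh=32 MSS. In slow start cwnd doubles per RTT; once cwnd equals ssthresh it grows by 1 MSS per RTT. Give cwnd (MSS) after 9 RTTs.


RTT 0: cwnd = 1 MSS (initial)
RTT 1: cwnd = 2 MSS (slow start, doubled)
RTT 2: cwnd = 4 MSS (slow start, doubled)
RTT 3: cwnd = 8 MSS (slow start, doubled)
RTT 4: cwnd = 16 MSS (slow start, doubled)
RTT 5: cwnd = 32 MSS (slow start, doubled)
RTT 6: cwnd = 33 MSS (congestion avoidance, +1)
RTT 7: cwnd = 34 MSS (congestion avoidance, +1)
RTT 8: cwnd = 35 MSS (congestion avoidance, +1)
RTT 9: cwnd = 36 MSS (congestion avoidance, +1)

36


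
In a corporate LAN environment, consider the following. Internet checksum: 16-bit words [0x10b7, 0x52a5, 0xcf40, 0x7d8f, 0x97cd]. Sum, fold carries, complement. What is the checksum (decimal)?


Given words: [0x10b7, 0x52a5, 0xcf40, 0x7d8f, 0x97cd]
Step 1: Sum all words
Raw sum = 4279 + 21157 + 53056 + 32143 + 38861 = 149496
Step 2: Fold carry: (18424 + 2) = 18426
One's complement = ~18426 & 0xFFFF = 47109

47109


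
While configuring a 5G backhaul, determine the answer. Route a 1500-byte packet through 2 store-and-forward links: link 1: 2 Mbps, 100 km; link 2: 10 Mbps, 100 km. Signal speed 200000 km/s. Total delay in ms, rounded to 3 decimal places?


Packet = 1500 bytes = 12000 bits. Store-and-forward: sum (t_trans + t_prop) per link.
Link 1: t_trans = 12000/(2*10^6) s = 6.0000 ms; t_prop = 100/200000 s = 0.5000 ms; subtotal = 6.5000 ms
Link 2: t_trans = 12000/(10*10^6) s = 1.2000 ms; t_prop = 100/200000 s = 0.5000 ms; subtotal = 1.7000 ms
End-to-end = 6.5000 + 1.7000 = 8.2000 ms -> 8.200 ms (3 dp)

8.200


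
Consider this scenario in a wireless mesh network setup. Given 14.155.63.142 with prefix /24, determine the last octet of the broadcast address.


Given: IP = 14.155.63.142, prefix = /24
Host bits = 32 - 24 = 8
Network last octet = 142 AND mask = 0
Host part size = 2^8 - 1 = 255
Broadcast last octet = 0 OR 255 = 255

255


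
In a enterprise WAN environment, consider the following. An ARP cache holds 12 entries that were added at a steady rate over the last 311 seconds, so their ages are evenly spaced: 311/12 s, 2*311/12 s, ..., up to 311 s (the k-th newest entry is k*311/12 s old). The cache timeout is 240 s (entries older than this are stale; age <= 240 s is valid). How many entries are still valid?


Ages are k * 311/12 s for k = 1..12 (spacing = 25.9167 s).
Entry k is valid iff k * 311/12 <= 240 iff k <= 12 * 240 / 311 = 9.2605
n_valid = floor(9.2605) = 9
(n_stale = 12 - 9 = 3)

9


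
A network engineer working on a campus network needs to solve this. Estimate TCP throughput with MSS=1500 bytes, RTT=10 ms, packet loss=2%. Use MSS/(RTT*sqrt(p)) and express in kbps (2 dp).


Given: MSS = 1500 bytes, RTT = 10 ms, loss = 2%
RTT in seconds = 10 / 1000 = 0.01
Loss rate = 2% = 0.02
sqrt(loss) = sqrt(0.02) = 0.141421356237
Throughput (bytes/s) = 1500 / (0.01 * 0.141421356237) = 1060660.1718
Throughput (kbps) = 1060660.1718 * 8 / 1000 = 8485.281374 -> 8485.28 kbps (2 dp)

8485.28


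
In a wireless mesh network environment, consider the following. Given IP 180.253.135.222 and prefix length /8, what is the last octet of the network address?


Given: IP = 180.253.135.222, prefix = /8
Subnet mask = 255.0.0.0
Last octet of IP: 222
Last octet of mask: 0
Network last octet = 222 AND 0 = 0

0


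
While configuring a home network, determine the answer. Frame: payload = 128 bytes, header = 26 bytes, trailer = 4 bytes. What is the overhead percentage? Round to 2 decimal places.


Given: payload = 128 B, header = 26 B, trailer = 4 B
Overhead bytes = header + trailer = 26 + 4 = 30
Total frame = payload + overhead = 128 + 30 = 158
Overhead % = 30 / 158 * 100 = 18.9873% -> 18.99% (2 dp)

18.99


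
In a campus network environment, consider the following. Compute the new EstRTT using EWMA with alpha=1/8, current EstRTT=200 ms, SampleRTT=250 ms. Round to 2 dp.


Given: EstRTT = 200 ms, SampleRTT = 250 ms, alpha = 1/8
New EstRTT = (1 - alpha) * EstRTT + alpha * SampleRTT
(7/8) * 200 = 175
(1/8) * 250 = 31.25
New EstRTT = 175 + 31.25 = 206.25 ms -> 206.25 ms (2 dp)

206.25


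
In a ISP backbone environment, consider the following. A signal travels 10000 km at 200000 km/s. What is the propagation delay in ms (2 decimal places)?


Given: distance = 10000 km, speed = 200000 km/s
Delay = distance / speed = 10000 / 200000 seconds
Delay in ms = 10000 * 1000 / 200000
Delay = 50.0000 ms
Rounded to 2 dp = 50.00 ms

50.00


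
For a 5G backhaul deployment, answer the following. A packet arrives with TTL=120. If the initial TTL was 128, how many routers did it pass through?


Given: initial TTL = 128, received TTL = 120
Hops = initial TTL - received TTL
Hops = 128 - 120 = 8

8


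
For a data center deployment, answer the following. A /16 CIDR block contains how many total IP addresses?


Given: CIDR prefix /16
Host bits = 32 - 16 = 16
Total addresses = 2^16 = 65536

65536


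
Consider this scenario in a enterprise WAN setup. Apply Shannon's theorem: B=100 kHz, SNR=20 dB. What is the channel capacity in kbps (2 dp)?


Given: B = 100 kHz, SNR = 20 dB
SNR linear = 10^(20/10) = 100
1 + SNR = 101
log2(101) = 6.6582114828
C = 100 * 1000 * 6.6582114828 = 665821.1483 bps
C = 665.821148 kbps -> 665.82 kbps (2 dp)

665.82


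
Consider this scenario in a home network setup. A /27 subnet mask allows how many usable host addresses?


Given: subnet mask /27
Host bits = 32 - 27 = 5
Total addresses = 2^5 = 32
Usable hosts = 32 - 2 (network + broadcast) = 30

30


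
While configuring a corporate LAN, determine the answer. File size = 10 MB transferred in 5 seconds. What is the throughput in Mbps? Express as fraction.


Given: file = 10 MB, time = 5 s
File in Mb = 10 * 8 = 80 Mb
Throughput = 80 / 5 Mbps
Throughput = 16 Mbps

16


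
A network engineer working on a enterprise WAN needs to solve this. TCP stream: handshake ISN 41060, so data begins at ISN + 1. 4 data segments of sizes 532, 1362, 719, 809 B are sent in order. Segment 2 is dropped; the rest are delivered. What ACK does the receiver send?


SYN uses sequence number 41060; first data byte = ISN + 1 = 41061.
Segment 1: SEQ = 41061, len = 532 B, covers [41061, 41592]
Segment 2: SEQ = 41593, len = 1362 B, covers [41593, 42954] [LOST]
Segment 3: SEQ = 42955, len = 719 B, covers [42955, 43673]
Segment 4: SEQ = 43674, len = 809 B, covers [43674, 44482]
In-order data received: bytes [41061, 41592] (segments 1..1).
Segment 2 missing -> gap begins at byte 41593; later segments buffered out of order.
Cumulative ACK = next expected in-order byte = 41061 + 532 = 41593

41593


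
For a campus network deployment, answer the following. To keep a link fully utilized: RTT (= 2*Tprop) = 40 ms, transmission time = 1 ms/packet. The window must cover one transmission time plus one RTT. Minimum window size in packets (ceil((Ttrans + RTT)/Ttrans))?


Given: Ttrans = 1 ms, RTT = 40 ms (= 2 * Tprop, Tprop = 20 ms)
Time until first ACK returns = Ttrans + RTT = 1 + 40 = 41 ms
Need W * Ttrans >= Ttrans + RTT  ->  W >= (Ttrans + RTT) / Ttrans
(Ttrans + RTT) / Ttrans = 41 / 1 = 41
W_min = ceil(41) = 41

41


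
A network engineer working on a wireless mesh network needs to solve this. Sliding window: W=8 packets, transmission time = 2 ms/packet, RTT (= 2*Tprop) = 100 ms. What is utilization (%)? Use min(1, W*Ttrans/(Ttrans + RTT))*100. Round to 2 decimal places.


Given: W = 8, Ttrans = 2 ms, RTT = 100 ms (= 2 * Tprop, Tprop = 50 ms)
Cycle time = Ttrans + RTT = 2 + 100 = 102 ms (first packet sent until its ACK returns)
W * Ttrans = 8 * 2 = 16 ms of sending per cycle
W * Ttrans / (Ttrans + RTT) = 16 / 102 = 0.156863
U = min(1, 0.156863) = 0.156863
U% = 15.69%

15.69


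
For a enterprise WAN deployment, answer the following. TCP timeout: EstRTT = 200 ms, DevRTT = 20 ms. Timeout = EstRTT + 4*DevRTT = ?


Given: EstRTT = 200 ms, DevRTT = 20 ms
Timeout = EstRTT + 4 * DevRTT
4 * DevRTT = 4 * 20 = 80
Timeout = 200 + 80 = 280 ms

280


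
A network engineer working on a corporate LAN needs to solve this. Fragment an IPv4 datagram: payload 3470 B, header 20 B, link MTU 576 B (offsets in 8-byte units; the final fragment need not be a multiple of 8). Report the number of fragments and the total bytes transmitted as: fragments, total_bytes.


Max data per non-final fragment = floor((MTU - header)/8)*8 = floor((576 - 20)/8)*8 = floor(556/8)*8 = 552 B
Final fragment needs no 8-byte alignment: it can carry up to MTU - header = 556 B
Non-final fragments needed = ceil((payload - 556) / 552) = ceil(2914/552) = ceil(5.2790) = 6
Number of fragments = 6 + 1 = 7
Fragment sizes (data): 6 * 552 B + 158 B (last, 158 <= 556 OK)
Total bytes sent = payload + n_frags * header = 3470 + 7*20 = 3470 + 140 = 3610 B

7, 3610


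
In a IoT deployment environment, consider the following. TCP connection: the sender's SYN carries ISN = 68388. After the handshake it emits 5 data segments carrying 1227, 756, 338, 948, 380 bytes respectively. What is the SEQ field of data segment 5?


The SYN occupies sequence number ISN = 68388, so the first data byte is ISN + 1 = 68389.
SEQ of data segment i = (ISN + 1) + sum of payload sizes of segments 1..i-1.
Segment 1: SEQ = 68389, payload = 1227 bytes
Segment 2: SEQ = 69616, payload = 756 bytes
Segment 3: SEQ = 70372, payload = 338 bytes
Segment 4: SEQ = 70710, payload = 948 bytes
Segment 5: SEQ = 71658, payload = 380 bytes
SEQ of segment 5 = 68389 + 1227 + 756 + 338 + 948 = 71658

71658


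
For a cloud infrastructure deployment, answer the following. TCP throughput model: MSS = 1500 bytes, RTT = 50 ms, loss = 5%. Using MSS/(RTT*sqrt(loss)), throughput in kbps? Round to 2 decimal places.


Given: MSS = 1500 bytes, RTT = 50 ms, loss = 5%
RTT in seconds = 50 / 1000 = 0.05
Loss rate = 5% = 0.05
sqrt(loss) = sqrt(0.05) = 0.223606797750
Throughput (bytes/s) = 1500 / (0.05 * 0.223606797750) = 134164.0786
Throughput (kbps) = 134164.0786 * 8 / 1000 = 1073.312629 -> 1073.31 kbps (2 dp)

1073.31


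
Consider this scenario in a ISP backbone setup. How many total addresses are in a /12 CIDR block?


Given: CIDR prefix /12
Host bits = 32 - 12 = 20
Total addresses = 2^20 = 1048576

1048576


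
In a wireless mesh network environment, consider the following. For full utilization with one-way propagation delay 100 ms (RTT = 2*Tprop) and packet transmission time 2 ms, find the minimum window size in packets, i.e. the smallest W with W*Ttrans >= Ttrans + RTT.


Given: Ttrans = 2 ms, RTT = 200 ms (= 2 * Tprop, Tprop = 100 ms)
Time until first ACK returns = Ttrans + RTT = 2 + 200 = 202 ms
Need W * Ttrans >= Ttrans + RTT  ->  W >= (Ttrans + RTT) / Ttrans
(Ttrans + RTT) / Ttrans = 202 / 2 = 101
W_min = ceil(101) = 101

101


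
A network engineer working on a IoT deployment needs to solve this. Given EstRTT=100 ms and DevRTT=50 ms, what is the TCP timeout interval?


Given: EstRTT = 100 ms, DevRTT = 50 ms
Timeout = EstRTT + 4 * DevRTT
4 * DevRTT = 4 * 50 = 200
Timeout = 100 + 200 = 300 ms

300


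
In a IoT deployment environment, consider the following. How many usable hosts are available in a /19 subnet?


Given: subnet mask /19
Host bits = 32 - 19 = 13
Total addresses = 2^13 = 8192
Usable hosts = 8192 - 2 (network + broadcast) = 8190

8190


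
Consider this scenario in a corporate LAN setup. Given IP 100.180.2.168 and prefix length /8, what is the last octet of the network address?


Given: IP = 100.180.2.168, prefix = /8
Subnet mask = 255.0.0.0
Last octet of IP: 168
Last octet of mask: 0
Network last octet = 168 AND 0 = 0

0


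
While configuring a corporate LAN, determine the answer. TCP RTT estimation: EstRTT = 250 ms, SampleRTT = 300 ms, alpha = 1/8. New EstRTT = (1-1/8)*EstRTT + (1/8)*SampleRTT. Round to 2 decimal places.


Given: EstRTT = 250 ms, SampleRTT = 300 ms, alpha = 1/8
New EstRTT = (1 - alpha) * EstRTT + alpha * SampleRTT
(7/8) * 250 = 218.75
(1/8) * 300 = 37.5
New EstRTT = 218.75 + 37.5 = 256.25 ms -> 256.25 ms (2 dp)

256.25


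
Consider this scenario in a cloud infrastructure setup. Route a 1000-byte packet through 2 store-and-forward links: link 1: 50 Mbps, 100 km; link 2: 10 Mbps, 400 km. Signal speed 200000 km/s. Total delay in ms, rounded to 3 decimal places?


Packet = 1000 bytes = 8000 bits. Store-and-forward: sum (t_trans + t_prop) per link.
Link 1: t_trans = 8000/(50*10^6) s = 0.1600 ms; t_prop = 100/200000 s = 0.5000 ms; subtotal = 0.6600 ms
Link 2: t_trans = 8000/(10*10^6) s = 0.8000 ms; t_prop = 400/200000 s = 2.0000 ms; subtotal = 2.8000 ms
End-to-end = 0.6600 + 2.8000 = 3.4600 ms -> 3.460 ms (3 dp)

3.460


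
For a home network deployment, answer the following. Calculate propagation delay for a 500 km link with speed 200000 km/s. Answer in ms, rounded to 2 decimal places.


Given: distance = 500 km, speed = 200000 km/s
Delay = distance / speed = 500 / 200000 seconds
Delay in ms = 500 * 1000 / 200000
Delay = 2.5000 ms
Rounded to 2 dp = 2.50 ms

2.50


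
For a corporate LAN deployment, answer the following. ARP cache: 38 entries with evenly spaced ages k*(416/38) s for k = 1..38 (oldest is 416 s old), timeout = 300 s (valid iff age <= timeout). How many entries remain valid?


Ages are k * 416/38 s for k = 1..38 (spacing = 10.9474 s).
Entry k is valid iff k * 416/38 <= 300 iff k <= 38 * 300 / 416 = 27.4038
n_valid = floor(27.4038) = 27
(n_stale = 38 - 27 = 11)

27


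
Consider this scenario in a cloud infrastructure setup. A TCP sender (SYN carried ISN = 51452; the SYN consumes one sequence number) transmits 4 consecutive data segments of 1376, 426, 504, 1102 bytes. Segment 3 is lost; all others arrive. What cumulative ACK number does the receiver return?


SYN uses sequence number 51452; first data byte = ISN + 1 = 51453.
Segment 1: SEQ = 51453, len = 1376 B, covers [51453, 52828]
Segment 2: SEQ = 52829, len = 426 B, covers [52829, 53254]
Segment 3: SEQ = 53255, len = 504 B, covers [53255, 53758] [LOST]
Segment 4: SEQ = 53759, len = 1102 B, covers [53759, 54860]
In-order data received: bytes [51453, 53254] (segments 1..2).
Segment 3 missing -> gap begins at byte 53255; later segments buffered out of order.
Cumulative ACK = next expected in-order byte = 51453 + 1376 + 426 = 53255

53255


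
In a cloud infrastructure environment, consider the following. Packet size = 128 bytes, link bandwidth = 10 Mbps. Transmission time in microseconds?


Given: packet = 128 bytes, bandwidth = 10 Mbps
Packet in bits = 128 * 8 = 1024 bits
Bandwidth = 10 * 10^6 = 10000000 bps
Time = 1024 / 10000000 seconds
Time in us = 1024 * 10^6 / 10000000 = 102.4

102.4


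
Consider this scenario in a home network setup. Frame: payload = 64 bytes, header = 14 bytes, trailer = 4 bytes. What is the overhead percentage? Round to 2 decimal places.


Given: payload = 64 B, header = 14 B, trailer = 4 B
Overhead bytes = header + trailer = 14 + 4 = 18
Total frame = payload + overhead = 64 + 18 = 82
Overhead % = 18 / 82 * 100 = 21.9512% -> 21.95% (2 dp)

21.95


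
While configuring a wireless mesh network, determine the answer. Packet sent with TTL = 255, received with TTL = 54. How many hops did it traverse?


Given: initial TTL = 255, received TTL = 54
Hops = initial TTL - received TTL
Hops = 255 - 54 = 201

201


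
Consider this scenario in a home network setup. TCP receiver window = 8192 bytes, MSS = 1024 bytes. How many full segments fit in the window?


Given: RWND = 8192 bytes, MSS = 1024 bytes
Full segments = floor(RWND / MSS)
Full segments = floor(8192 / 1024)
Full segments = floor(8.0) = 8

8


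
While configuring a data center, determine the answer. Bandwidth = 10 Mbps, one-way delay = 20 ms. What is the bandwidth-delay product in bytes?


Given: bandwidth = 10 Mbps, delay = 20 ms
BDP in bits = 10 * 10^6 * 20 / 1000
BDP in bits = 200000
BDP in bytes = 200000 / 8 = 25000

25000


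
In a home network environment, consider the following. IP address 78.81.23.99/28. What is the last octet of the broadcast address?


Given: IP = 78.81.23.99, prefix = /28
Host bits = 32 - 28 = 4
Network last octet = 99 AND mask = 96
Host part size = 2^4 - 1 = 15
Broadcast last octet = 96 OR 15 = 111

111


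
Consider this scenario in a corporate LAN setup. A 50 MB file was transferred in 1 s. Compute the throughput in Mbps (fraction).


Given: file = 50 MB, time = 1 s
File in Mb = 50 * 8 = 400 Mb
Throughput = 400 / 1 Mbps
Throughput = 400 Mbps

400


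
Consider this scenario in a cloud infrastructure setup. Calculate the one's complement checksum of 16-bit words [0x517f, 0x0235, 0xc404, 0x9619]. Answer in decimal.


Given words: [0x517f, 0x0235, 0xc404, 0x9619]
Step 1: Sum all words
Raw sum = 20863 + 565 + 50180 + 38425 = 110033
Step 2: Fold carry: (44497 + 1) = 44498
One's complement = ~44498 & 0xFFFF = 21037

21037


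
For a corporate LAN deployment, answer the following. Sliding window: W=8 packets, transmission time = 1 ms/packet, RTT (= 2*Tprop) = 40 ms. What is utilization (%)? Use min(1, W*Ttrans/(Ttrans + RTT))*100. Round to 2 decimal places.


Given: W = 8, Ttrans = 1 ms, RTT = 40 ms (= 2 * Tprop, Tprop = 20 ms)
Cycle time = Ttrans + RTT = 1 + 40 = 41 ms (first packet sent until its ACK returns)
W * Ttrans = 8 * 1 = 8 ms of sending per cycle
W * Ttrans / (Ttrans + RTT) = 8 / 41 = 0.195122
U = min(1, 0.195122) = 0.195122
U% = 19.51%

19.51


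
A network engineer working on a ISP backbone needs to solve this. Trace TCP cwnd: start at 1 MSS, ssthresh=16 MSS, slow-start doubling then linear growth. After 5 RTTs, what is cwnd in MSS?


RTT 0: cwnd = 1 MSS (initial)
RTT 1: cwnd = 2 MSS (slow start, doubled)
RTT 2: cwnd = 4 MSS (slow start, doubled)
RTT 3: cwnd = 8 MSS (slow start, doubled)
RTT 4: cwnd = 16 MSS (slow start, doubled)
RTT 5: cwnd = 17 MSS (congestion avoidance, +1)

17


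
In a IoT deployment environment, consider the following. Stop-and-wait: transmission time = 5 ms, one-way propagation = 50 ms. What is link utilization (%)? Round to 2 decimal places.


Given: Ttrans = 5 ms, Tprop = 50 ms
RTT = 2 * Tprop = 2 * 50 = 100 ms
U = Ttrans / (Ttrans + RTT)
U = 5 / (5 + 100)
U = 5 / 105 = 0.047619
U% = 4.76%

4.76


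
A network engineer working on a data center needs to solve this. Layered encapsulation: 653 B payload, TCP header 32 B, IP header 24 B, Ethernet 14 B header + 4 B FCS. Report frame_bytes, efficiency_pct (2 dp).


TCP segment = 653 + 32 = 685 B
IP packet = 685 + 24 = 709 B
Ethernet frame = 709 + 14 + 4 = 727 B
Efficiency = app / frame = 653 / 727 = 0.898212 = 89.8212% -> 89.82% (2 dp)

727, 89.82


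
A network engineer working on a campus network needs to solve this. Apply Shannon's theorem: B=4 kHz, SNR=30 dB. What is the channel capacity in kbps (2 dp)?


Given: B = 4 kHz, SNR = 30 dB
SNR linear = 10^(30/10) = 1000
1 + SNR = 1001
log2(1001) = 9.9672262588
C = 4 * 1000 * 9.9672262588 = 39868.9050 bps
C = 39.868905 kbps -> 39.87 kbps (2 dp)

39.87


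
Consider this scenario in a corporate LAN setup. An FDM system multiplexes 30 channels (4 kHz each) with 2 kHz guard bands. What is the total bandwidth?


Given: 30 channels, 4 kHz each, guard = 2 kHz
Channel bandwidth = 30 * 4 = 120 kHz
Guard bands = 29 gaps * 2 kHz = 58 kHz
Total = 120 + 58 = 178 kHz

178


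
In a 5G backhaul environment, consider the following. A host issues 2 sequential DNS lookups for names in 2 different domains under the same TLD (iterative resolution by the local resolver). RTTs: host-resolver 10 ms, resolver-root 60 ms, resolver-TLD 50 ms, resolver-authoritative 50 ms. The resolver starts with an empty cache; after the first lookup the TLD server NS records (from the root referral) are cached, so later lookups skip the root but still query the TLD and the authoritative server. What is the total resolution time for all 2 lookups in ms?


Lookup 1 (cold cache): local + root + TLD + auth = 10 + 60 + 50 + 50 = 170 ms
Lookups 2..2 (TLD NS cached -> skip root; new domain -> still ask TLD and auth): local + TLD + auth = 10 + 50 + 50 = 110 ms each
Remaining 1 lookups: 1 * 110 = 110 ms
Total = 170 + 110 = 280 ms

280


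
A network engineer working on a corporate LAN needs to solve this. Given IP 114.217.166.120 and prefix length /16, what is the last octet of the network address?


Given: IP = 114.217.166.120, prefix = /16
Subnet mask = 255.255.0.0
Last octet of IP: 120
Last octet of mask: 0
Network last octet = 120 AND 0 = 0

0


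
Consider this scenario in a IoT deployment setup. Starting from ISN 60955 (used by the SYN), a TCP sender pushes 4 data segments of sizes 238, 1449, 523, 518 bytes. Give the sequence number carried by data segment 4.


The SYN occupies sequence number ISN = 60955, so the first data byte is ISN + 1 = 60956.
SEQ of data segment i = (ISN + 1) + sum of payload sizes of segments 1..i-1.
Segment 1: SEQ = 60956, payload = 238 bytes
Segment 2: SEQ = 61194, payload = 1449 bytes
Segment 3: SEQ = 62643, payload = 523 bytes
Segment 4: SEQ = 63166, payload = 518 bytes
SEQ of segment 4 = 60956 + 238 + 1449 + 523 = 63166

63166


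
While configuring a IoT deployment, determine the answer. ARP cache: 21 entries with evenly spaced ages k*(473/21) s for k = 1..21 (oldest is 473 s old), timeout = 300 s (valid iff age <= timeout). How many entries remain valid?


Ages are k * 473/21 s for k = 1..21 (spacing = 22.5238 s).
Entry k is valid iff k * 473/21 <= 300 iff k <= 21 * 300 / 473 = 13.3192
n_valid = floor(13.3192) = 13
(n_stale = 21 - 13 = 8)

13


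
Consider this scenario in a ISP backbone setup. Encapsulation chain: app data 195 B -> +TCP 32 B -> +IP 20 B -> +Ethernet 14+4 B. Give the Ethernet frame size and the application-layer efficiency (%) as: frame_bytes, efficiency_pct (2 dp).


TCP segment = 195 + 32 = 227 B
IP packet = 227 + 20 = 247 B
Ethernet frame = 247 + 14 + 4 = 265 B
Efficiency = app / frame = 195 / 265 = 0.735849 = 73.5849% -> 73.58% (2 dp)

265, 73.58


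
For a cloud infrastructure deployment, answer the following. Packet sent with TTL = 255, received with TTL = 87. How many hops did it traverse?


Given: initial TTL = 255, received TTL = 87
Hops = initial TTL - received TTL
Hops = 255 - 87 = 168

168


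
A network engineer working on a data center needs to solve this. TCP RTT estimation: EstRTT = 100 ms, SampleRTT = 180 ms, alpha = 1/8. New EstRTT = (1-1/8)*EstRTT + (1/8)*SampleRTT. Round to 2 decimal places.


Given: EstRTT = 100 ms, SampleRTT = 180 ms, alpha = 1/8
New EstRTT = (1 - alpha) * EstRTT + alpha * SampleRTT
(7/8) * 100 = 87.5
(1/8) * 180 = 22.5
New EstRTT = 87.5 + 22.5 = 110 ms -> 110.00 ms (2 dp)

110.00


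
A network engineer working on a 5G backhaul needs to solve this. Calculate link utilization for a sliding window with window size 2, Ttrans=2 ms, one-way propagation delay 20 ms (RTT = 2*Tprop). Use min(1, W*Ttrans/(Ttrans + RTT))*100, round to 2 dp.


Given: W = 2, Ttrans = 2 ms, RTT = 40 ms (= 2 * Tprop, Tprop = 20 ms)
Cycle time = Ttrans + RTT = 2 + 40 = 42 ms (first packet sent until its ACK returns)
W * Ttrans = 2 * 2 = 4 ms of sending per cycle
W * Ttrans / (Ttrans + RTT) = 4 / 42 = 0.095238
U = min(1, 0.095238) = 0.095238
U% = 9.52%

9.52


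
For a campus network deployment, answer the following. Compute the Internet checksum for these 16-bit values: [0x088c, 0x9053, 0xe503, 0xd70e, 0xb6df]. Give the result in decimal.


Given words: [0x088c, 0x9053, 0xe503, 0xd70e, 0xb6df]
Step 1: Sum all words
Raw sum = 2188 + 36947 + 58627 + 55054 + 46815 = 199631
Step 2: Fold carry: (3023 + 3) = 3026
One's complement = ~3026 & 0xFFFF = 62509

62509


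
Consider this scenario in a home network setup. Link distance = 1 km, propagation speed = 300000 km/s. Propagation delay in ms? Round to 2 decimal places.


Given: distance = 1 km, speed = 300000 km/s
Delay = distance / speed = 1 / 300000 seconds
Delay in ms = 1 * 1000 / 300000
Delay = 0.0033 ms
Rounded to 2 dp = 0.00 ms

0.00


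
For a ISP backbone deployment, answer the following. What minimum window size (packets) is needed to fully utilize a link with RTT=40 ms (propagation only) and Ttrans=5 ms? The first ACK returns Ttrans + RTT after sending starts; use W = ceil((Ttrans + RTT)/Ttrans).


Given: Ttrans = 5 ms, RTT = 40 ms (= 2 * Tprop, Tprop = 20 ms)
Time until first ACK returns = Ttrans + RTT = 5 + 40 = 45 ms
Need W * Ttrans >= Ttrans + RTT  ->  W >= (Ttrans + RTT) / Ttrans
(Ttrans + RTT) / Ttrans = 45 / 5 = 9
W_min = ceil(9) = 9

9


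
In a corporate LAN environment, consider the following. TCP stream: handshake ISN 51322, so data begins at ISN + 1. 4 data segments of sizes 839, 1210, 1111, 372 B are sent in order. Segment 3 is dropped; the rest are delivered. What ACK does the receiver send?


SYN uses sequence number 51322; first data byte = ISN + 1 = 51323.
Segment 1: SEQ = 51323, len = 839 B, covers [51323, 52161]
Segment 2: SEQ = 52162, len = 1210 B, covers [52162, 53371]
Segment 3: SEQ = 53372, len = 1111 B, covers [53372, 54482] [LOST]
Segment 4: SEQ = 54483, len = 372 B, covers [54483, 54854]
In-order data received: bytes [51323, 53371] (segments 1..2).
Segment 3 missing -> gap begins at byte 53372; later segments buffered out of order.
Cumulative ACK = next expected in-order byte = 51323 + 839 + 1210 = 53372

53372


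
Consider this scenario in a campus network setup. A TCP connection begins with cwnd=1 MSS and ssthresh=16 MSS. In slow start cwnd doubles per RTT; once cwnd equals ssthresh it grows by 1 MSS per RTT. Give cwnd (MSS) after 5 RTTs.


RTT 0: cwnd = 1 MSS (initial)
RTT 1: cwnd = 2 MSS (slow start, doubled)
RTT 2: cwnd = 4 MSS (slow start, doubled)
RTT 3: cwnd = 8 MSS (slow start, doubled)
RTT 4: cwnd = 16 MSS (slow start, doubled)
RTT 5: cwnd = 17 MSS (congestion avoidance, +1)

17


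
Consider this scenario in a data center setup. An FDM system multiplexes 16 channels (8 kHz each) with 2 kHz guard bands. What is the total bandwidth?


Given: 16 channels, 8 kHz each, guard = 2 kHz
Channel bandwidth = 16 * 8 = 128 kHz
Guard bands = 15 gaps * 2 kHz = 30 kHz
Total = 128 + 30 = 158 kHz

158


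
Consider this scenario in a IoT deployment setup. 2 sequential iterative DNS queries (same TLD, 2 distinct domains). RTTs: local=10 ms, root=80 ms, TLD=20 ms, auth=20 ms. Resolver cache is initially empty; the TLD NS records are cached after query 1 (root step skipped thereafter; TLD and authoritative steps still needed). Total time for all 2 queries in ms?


Lookup 1 (cold cache): local + root + TLD + auth = 10 + 80 + 20 + 20 = 130 ms
Lookups 2..2 (TLD NS cached -> skip root; new domain -> still ask TLD and auth): local + TLD + auth = 10 + 20 + 20 = 50 ms each
Remaining 1 lookups: 1 * 50 = 50 ms
Total = 130 + 50 = 180 ms

180


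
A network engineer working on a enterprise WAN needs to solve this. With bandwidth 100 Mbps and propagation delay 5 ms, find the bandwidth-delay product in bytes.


Given: bandwidth = 100 Mbps, delay = 5 ms
BDP in bits = 100 * 10^6 * 5 / 1000
BDP in bits = 500000
BDP in bytes = 500000 / 8 = 62500

62500


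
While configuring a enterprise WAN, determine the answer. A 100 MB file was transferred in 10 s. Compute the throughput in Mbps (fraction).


Given: file = 100 MB, time = 10 s
File in Mb = 100 * 8 = 800 Mb
Throughput = 800 / 10 Mbps
Throughput = 80 Mbps

80


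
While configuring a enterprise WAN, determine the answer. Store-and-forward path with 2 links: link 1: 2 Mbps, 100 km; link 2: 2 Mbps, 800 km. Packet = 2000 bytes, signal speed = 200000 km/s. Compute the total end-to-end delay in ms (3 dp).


Packet = 2000 bytes = 16000 bits. Store-and-forward: sum (t_trans + t_prop) per link.
Link 1: t_trans = 16000/(2*10^6) s = 8.0000 ms; t_prop = 100/200000 s = 0.5000 ms; subtotal = 8.5000 ms
Link 2: t_trans = 16000/(2*10^6) s = 8.0000 ms; t_prop = 800/200000 s = 4.0000 ms; subtotal = 12.0000 ms
End-to-end = 8.5000 + 12.0000 = 20.5000 ms -> 20.500 ms (3 dp)

20.500


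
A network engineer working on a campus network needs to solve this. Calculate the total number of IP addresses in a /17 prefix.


Given: CIDR prefix /17
Host bits = 32 - 17 = 15
Total addresses = 2^15 = 32768

32768


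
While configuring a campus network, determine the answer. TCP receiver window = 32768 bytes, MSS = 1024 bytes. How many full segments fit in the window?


Given: RWND = 32768 bytes, MSS = 1024 bytes
Full segments = floor(RWND / MSS)
Full segments = floor(32768 / 1024)
Full segments = floor(32.0) = 32

32


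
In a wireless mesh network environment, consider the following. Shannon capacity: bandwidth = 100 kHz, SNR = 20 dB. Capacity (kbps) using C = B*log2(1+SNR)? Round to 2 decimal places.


Given: B = 100 kHz, SNR = 20 dB
SNR linear = 10^(20/10) = 100
1 + SNR = 101
log2(101) = 6.6582114828
C = 100 * 1000 * 6.6582114828 = 665821.1483 bps
C = 665.821148 kbps -> 665.82 kbps (2 dp)

665.82


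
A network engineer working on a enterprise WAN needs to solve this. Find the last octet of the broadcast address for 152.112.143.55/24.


Given: IP = 152.112.143.55, prefix = /24
Host bits = 32 - 24 = 8
Network last octet = 55 AND mask = 0
Host part size = 2^8 - 1 = 255
Broadcast last octet = 0 OR 255 = 255

255


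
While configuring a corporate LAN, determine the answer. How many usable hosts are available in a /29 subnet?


Given: subnet mask /29
Host bits = 32 - 29 = 3
Total addresses = 2^3 = 8
Usable hosts = 8 - 2 (network + broadcast) = 6

6


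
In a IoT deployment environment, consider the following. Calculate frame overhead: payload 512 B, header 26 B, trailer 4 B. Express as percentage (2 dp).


Given: payload = 512 B, header = 26 B, trailer = 4 B
Overhead bytes = header + trailer = 26 + 4 = 30
Total frame = payload + overhead = 512 + 30 = 542
Overhead % = 30 / 542 * 100 = 5.5351% -> 5.54% (2 dp)

5.54


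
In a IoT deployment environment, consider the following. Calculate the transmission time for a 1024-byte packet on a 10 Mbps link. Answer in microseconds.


Given: packet = 1024 bytes, bandwidth = 10 Mbps
Packet in bits = 1024 * 8 = 8192 bits
Bandwidth = 10 * 10^6 = 10000000 bps
Time = 8192 / 10000000 seconds
Time in us = 8192 * 10^6 / 10000000 = 819.2

819.2


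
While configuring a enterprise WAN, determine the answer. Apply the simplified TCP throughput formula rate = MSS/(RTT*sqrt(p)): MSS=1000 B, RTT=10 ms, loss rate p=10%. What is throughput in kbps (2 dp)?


Given: MSS = 1000 bytes, RTT = 10 ms, loss = 10%
RTT in seconds = 10 / 1000 = 0.01
Loss rate = 10% = 0.1
sqrt(loss) = sqrt(0.1) = 0.316227766017
Throughput (bytes/s) = 1000 / (0.01 * 0.316227766017) = 316227.7660
Throughput (kbps) = 316227.7660 * 8 / 1000 = 2529.822128 -> 2529.82 kbps (2 dp)

2529.82


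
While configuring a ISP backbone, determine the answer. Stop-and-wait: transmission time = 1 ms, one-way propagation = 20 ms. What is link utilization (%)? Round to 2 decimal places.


Given: Ttrans = 1 ms, Tprop = 20 ms
RTT = 2 * Tprop = 2 * 20 = 40 ms
U = Ttrans / (Ttrans + RTT)
U = 1 / (1 + 40)
U = 1 / 41 = 0.02439
U% = 2.44%

2.44


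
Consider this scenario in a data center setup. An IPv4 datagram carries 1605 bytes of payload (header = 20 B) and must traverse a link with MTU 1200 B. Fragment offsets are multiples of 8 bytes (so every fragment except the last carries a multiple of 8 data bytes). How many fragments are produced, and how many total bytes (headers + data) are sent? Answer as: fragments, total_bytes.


Max data per non-final fragment = floor((MTU - header)/8)*8 = floor((1200 - 20)/8)*8 = floor(1180/8)*8 = 1176 B
Final fragment needs no 8-byte alignment: it can carry up to MTU - header = 1180 B
Non-final fragments needed = ceil((payload - 1180) / 1176) = ceil(425/1176) = ceil(0.3614) = 1
Number of fragments = 1 + 1 = 2
Fragment sizes (data): 1 * 1176 B + 429 B (last, 429 <= 1180 OK)
Total bytes sent = payload + n_frags * header = 1605 + 2*20 = 1605 + 40 = 1645 B

2, 1645


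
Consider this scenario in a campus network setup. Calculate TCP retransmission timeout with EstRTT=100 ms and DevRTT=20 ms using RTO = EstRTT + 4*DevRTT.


Given: EstRTT = 100 ms, DevRTT = 20 ms
Timeout = EstRTT + 4 * DevRTT
4 * DevRTT = 4 * 20 = 80
Timeout = 100 + 80 = 180 ms

180


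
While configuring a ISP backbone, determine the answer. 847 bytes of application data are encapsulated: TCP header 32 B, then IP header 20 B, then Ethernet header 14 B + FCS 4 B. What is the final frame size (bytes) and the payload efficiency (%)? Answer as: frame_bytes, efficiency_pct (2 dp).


TCP segment = 847 + 32 = 879 B
IP packet = 879 + 20 = 899 B
Ethernet frame = 899 + 14 + 4 = 917 B
Efficiency = app / frame = 847 / 917 = 0.923664 = 92.3664% -> 92.37% (2 dp)

917, 92.37


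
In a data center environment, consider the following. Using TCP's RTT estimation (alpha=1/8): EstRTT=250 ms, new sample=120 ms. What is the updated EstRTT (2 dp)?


Given: EstRTT = 250 ms, SampleRTT = 120 ms, alpha = 1/8
New EstRTT = (1 - alpha) * EstRTT + alpha * SampleRTT
(7/8) * 250 = 218.75
(1/8) * 120 = 15
New EstRTT = 218.75 + 15 = 233.75 ms -> 233.75 ms (2 dp)

233.75


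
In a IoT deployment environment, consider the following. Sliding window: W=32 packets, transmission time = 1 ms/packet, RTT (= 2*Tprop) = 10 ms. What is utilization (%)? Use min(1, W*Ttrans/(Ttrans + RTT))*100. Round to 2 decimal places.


Given: W = 32, Ttrans = 1 ms, RTT = 10 ms (= 2 * Tprop, Tprop = 5 ms)
Cycle time = Ttrans + RTT = 1 + 10 = 11 ms (first packet sent until its ACK returns)
W * Ttrans = 32 * 1 = 32 ms of sending per cycle
W * Ttrans / (Ttrans + RTT) = 32 / 11 = 2.909091
U = min(1, 2.909091) = 1.000000
U% = 100.00%

100.00


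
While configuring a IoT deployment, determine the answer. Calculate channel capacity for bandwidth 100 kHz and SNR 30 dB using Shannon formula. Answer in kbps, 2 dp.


Given: B = 100 kHz, SNR = 30 dB
SNR linear = 10^(30/10) = 1000
1 + SNR = 1001
log2(1001) = 9.9672262588
C = 100 * 1000 * 9.9672262588 = 996722.6259 bps
C = 996.722626 kbps -> 996.72 kbps (2 dp)

996.72


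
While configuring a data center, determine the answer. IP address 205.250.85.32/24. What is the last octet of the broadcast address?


Given: IP = 205.250.85.32, prefix = /24
Host bits = 32 - 24 = 8
Network last octet = 32 AND mask = 0
Host part size = 2^8 - 1 = 255
Broadcast last octet = 0 OR 255 = 255

255


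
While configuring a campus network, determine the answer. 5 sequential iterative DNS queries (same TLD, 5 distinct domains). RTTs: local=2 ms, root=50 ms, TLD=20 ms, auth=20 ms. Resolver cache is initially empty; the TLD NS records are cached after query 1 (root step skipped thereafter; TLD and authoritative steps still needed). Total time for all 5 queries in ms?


Lookup 1 (cold cache): local + root + TLD + auth = 2 + 50 + 20 + 20 = 92 ms
Lookups 2..5 (TLD NS cached -> skip root; new domain -> still ask TLD and auth): local + TLD + auth = 2 + 20 + 20 = 42 ms each
Remaining 4 lookups: 4 * 42 = 168 ms
Total = 92 + 168 = 260 ms

260


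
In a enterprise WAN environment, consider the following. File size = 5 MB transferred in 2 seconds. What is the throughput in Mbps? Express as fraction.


Given: file = 5 MB, time = 2 s
File in Mb = 5 * 8 = 40 Mb
Throughput = 40 / 2 Mbps
Throughput = 20 Mbps

20
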